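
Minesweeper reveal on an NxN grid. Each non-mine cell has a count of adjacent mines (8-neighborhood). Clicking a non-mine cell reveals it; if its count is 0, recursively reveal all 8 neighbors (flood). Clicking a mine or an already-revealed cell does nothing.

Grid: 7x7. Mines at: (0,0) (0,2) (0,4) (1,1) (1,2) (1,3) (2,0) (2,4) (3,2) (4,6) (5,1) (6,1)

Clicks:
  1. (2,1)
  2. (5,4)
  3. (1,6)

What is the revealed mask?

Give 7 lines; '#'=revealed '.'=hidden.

Answer: .....##
.....##
.#...##
...####
..####.
..#####
..#####

Derivation:
Click 1 (2,1) count=4: revealed 1 new [(2,1)] -> total=1
Click 2 (5,4) count=0: revealed 17 new [(3,3) (3,4) (3,5) (4,2) (4,3) (4,4) (4,5) (5,2) (5,3) (5,4) (5,5) (5,6) (6,2) (6,3) (6,4) (6,5) (6,6)] -> total=18
Click 3 (1,6) count=0: revealed 7 new [(0,5) (0,6) (1,5) (1,6) (2,5) (2,6) (3,6)] -> total=25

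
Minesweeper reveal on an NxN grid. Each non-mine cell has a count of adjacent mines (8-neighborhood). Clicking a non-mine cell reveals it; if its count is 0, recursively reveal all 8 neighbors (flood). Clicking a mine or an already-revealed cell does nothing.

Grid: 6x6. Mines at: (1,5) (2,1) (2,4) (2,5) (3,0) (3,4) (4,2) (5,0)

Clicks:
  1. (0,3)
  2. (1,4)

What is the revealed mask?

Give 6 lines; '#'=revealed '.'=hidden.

Answer: #####.
#####.
......
......
......
......

Derivation:
Click 1 (0,3) count=0: revealed 10 new [(0,0) (0,1) (0,2) (0,3) (0,4) (1,0) (1,1) (1,2) (1,3) (1,4)] -> total=10
Click 2 (1,4) count=3: revealed 0 new [(none)] -> total=10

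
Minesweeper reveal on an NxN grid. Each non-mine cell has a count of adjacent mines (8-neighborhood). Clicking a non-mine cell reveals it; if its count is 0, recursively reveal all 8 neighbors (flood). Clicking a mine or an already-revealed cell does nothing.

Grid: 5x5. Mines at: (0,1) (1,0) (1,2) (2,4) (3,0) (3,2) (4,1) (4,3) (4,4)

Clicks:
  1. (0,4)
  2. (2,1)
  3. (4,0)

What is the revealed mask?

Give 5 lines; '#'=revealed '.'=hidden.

Click 1 (0,4) count=0: revealed 4 new [(0,3) (0,4) (1,3) (1,4)] -> total=4
Click 2 (2,1) count=4: revealed 1 new [(2,1)] -> total=5
Click 3 (4,0) count=2: revealed 1 new [(4,0)] -> total=6

Answer: ...##
...##
.#...
.....
#....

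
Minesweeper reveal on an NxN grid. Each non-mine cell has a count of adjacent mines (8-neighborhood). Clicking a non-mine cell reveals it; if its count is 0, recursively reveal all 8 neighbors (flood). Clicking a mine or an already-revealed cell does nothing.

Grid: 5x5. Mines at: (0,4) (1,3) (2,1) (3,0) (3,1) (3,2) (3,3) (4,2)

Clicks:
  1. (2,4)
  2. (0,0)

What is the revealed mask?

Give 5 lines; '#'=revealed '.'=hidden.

Click 1 (2,4) count=2: revealed 1 new [(2,4)] -> total=1
Click 2 (0,0) count=0: revealed 6 new [(0,0) (0,1) (0,2) (1,0) (1,1) (1,2)] -> total=7

Answer: ###..
###..
....#
.....
.....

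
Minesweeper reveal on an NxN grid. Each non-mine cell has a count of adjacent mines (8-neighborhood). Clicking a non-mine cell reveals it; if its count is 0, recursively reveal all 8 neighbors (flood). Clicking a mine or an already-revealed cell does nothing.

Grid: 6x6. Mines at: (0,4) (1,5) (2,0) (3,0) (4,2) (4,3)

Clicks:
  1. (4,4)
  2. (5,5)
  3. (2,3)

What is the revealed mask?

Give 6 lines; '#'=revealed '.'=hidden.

Answer: ####..
#####.
.#####
.#####
....##
....##

Derivation:
Click 1 (4,4) count=1: revealed 1 new [(4,4)] -> total=1
Click 2 (5,5) count=0: revealed 7 new [(2,4) (2,5) (3,4) (3,5) (4,5) (5,4) (5,5)] -> total=8
Click 3 (2,3) count=0: revealed 15 new [(0,0) (0,1) (0,2) (0,3) (1,0) (1,1) (1,2) (1,3) (1,4) (2,1) (2,2) (2,3) (3,1) (3,2) (3,3)] -> total=23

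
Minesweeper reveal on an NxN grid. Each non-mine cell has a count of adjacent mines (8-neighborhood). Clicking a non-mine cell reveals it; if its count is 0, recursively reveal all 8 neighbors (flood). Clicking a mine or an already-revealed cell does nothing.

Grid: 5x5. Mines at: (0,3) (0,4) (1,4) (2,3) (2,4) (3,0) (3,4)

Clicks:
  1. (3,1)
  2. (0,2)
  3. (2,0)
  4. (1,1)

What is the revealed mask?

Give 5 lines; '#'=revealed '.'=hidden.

Answer: ###..
###..
###..
.#...
.....

Derivation:
Click 1 (3,1) count=1: revealed 1 new [(3,1)] -> total=1
Click 2 (0,2) count=1: revealed 1 new [(0,2)] -> total=2
Click 3 (2,0) count=1: revealed 1 new [(2,0)] -> total=3
Click 4 (1,1) count=0: revealed 7 new [(0,0) (0,1) (1,0) (1,1) (1,2) (2,1) (2,2)] -> total=10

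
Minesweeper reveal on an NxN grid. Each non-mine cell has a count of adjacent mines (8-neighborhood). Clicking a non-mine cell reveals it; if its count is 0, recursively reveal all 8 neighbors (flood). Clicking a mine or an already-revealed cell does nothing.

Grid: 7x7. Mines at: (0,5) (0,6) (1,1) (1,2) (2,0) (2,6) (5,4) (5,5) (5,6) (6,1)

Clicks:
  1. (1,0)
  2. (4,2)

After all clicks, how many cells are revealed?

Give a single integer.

Answer: 25

Derivation:
Click 1 (1,0) count=2: revealed 1 new [(1,0)] -> total=1
Click 2 (4,2) count=0: revealed 24 new [(1,3) (1,4) (1,5) (2,1) (2,2) (2,3) (2,4) (2,5) (3,0) (3,1) (3,2) (3,3) (3,4) (3,5) (4,0) (4,1) (4,2) (4,3) (4,4) (4,5) (5,0) (5,1) (5,2) (5,3)] -> total=25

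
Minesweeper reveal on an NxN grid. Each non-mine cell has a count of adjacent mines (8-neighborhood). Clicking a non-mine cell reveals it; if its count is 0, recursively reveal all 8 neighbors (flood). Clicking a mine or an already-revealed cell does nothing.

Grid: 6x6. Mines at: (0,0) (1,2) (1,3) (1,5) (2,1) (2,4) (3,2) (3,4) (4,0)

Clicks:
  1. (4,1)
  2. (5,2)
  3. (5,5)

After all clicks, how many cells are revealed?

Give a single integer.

Answer: 10

Derivation:
Click 1 (4,1) count=2: revealed 1 new [(4,1)] -> total=1
Click 2 (5,2) count=0: revealed 9 new [(4,2) (4,3) (4,4) (4,5) (5,1) (5,2) (5,3) (5,4) (5,5)] -> total=10
Click 3 (5,5) count=0: revealed 0 new [(none)] -> total=10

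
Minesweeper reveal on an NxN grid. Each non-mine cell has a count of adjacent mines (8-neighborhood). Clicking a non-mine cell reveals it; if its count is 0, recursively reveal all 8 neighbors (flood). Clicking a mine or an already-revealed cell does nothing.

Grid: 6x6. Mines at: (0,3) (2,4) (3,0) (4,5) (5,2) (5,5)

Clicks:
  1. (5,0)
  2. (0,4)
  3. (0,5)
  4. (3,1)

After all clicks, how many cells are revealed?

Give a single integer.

Answer: 9

Derivation:
Click 1 (5,0) count=0: revealed 4 new [(4,0) (4,1) (5,0) (5,1)] -> total=4
Click 2 (0,4) count=1: revealed 1 new [(0,4)] -> total=5
Click 3 (0,5) count=0: revealed 3 new [(0,5) (1,4) (1,5)] -> total=8
Click 4 (3,1) count=1: revealed 1 new [(3,1)] -> total=9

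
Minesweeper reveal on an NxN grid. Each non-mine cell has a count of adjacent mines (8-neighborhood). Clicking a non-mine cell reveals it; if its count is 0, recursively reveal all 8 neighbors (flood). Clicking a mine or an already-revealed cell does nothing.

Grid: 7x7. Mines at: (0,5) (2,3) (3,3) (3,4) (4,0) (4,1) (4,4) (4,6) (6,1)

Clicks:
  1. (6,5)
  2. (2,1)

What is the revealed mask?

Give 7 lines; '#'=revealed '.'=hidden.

Answer: #####..
#####..
###....
###....
.......
..#####
..#####

Derivation:
Click 1 (6,5) count=0: revealed 10 new [(5,2) (5,3) (5,4) (5,5) (5,6) (6,2) (6,3) (6,4) (6,5) (6,6)] -> total=10
Click 2 (2,1) count=0: revealed 16 new [(0,0) (0,1) (0,2) (0,3) (0,4) (1,0) (1,1) (1,2) (1,3) (1,4) (2,0) (2,1) (2,2) (3,0) (3,1) (3,2)] -> total=26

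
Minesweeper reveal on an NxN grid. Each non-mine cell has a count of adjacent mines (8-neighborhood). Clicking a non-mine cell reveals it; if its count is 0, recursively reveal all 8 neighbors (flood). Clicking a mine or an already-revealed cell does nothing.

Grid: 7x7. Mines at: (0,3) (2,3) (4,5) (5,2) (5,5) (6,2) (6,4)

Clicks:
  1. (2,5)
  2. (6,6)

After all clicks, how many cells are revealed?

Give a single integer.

Answer: 13

Derivation:
Click 1 (2,5) count=0: revealed 12 new [(0,4) (0,5) (0,6) (1,4) (1,5) (1,6) (2,4) (2,5) (2,6) (3,4) (3,5) (3,6)] -> total=12
Click 2 (6,6) count=1: revealed 1 new [(6,6)] -> total=13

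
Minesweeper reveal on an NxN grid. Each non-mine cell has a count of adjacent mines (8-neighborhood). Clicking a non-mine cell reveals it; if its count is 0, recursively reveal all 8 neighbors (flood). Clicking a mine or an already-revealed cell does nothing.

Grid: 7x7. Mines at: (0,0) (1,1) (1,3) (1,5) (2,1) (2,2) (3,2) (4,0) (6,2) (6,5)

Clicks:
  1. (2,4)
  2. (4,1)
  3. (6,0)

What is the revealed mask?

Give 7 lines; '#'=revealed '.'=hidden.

Click 1 (2,4) count=2: revealed 1 new [(2,4)] -> total=1
Click 2 (4,1) count=2: revealed 1 new [(4,1)] -> total=2
Click 3 (6,0) count=0: revealed 4 new [(5,0) (5,1) (6,0) (6,1)] -> total=6

Answer: .......
.......
....#..
.......
.#.....
##.....
##.....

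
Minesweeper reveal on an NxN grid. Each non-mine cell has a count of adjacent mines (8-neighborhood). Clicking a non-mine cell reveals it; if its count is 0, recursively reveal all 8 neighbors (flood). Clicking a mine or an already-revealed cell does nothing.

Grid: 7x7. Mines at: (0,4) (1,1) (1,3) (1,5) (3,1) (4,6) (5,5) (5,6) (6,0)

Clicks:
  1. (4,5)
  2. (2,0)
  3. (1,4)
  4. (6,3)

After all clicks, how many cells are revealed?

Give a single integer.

Answer: 23

Derivation:
Click 1 (4,5) count=3: revealed 1 new [(4,5)] -> total=1
Click 2 (2,0) count=2: revealed 1 new [(2,0)] -> total=2
Click 3 (1,4) count=3: revealed 1 new [(1,4)] -> total=3
Click 4 (6,3) count=0: revealed 20 new [(2,2) (2,3) (2,4) (2,5) (3,2) (3,3) (3,4) (3,5) (4,1) (4,2) (4,3) (4,4) (5,1) (5,2) (5,3) (5,4) (6,1) (6,2) (6,3) (6,4)] -> total=23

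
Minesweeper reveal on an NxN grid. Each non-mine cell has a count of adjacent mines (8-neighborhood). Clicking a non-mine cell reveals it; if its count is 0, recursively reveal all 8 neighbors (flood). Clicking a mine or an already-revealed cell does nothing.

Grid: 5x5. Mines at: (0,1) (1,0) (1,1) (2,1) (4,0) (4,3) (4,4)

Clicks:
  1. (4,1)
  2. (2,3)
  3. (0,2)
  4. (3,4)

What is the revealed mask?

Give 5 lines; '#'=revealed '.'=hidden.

Click 1 (4,1) count=1: revealed 1 new [(4,1)] -> total=1
Click 2 (2,3) count=0: revealed 12 new [(0,2) (0,3) (0,4) (1,2) (1,3) (1,4) (2,2) (2,3) (2,4) (3,2) (3,3) (3,4)] -> total=13
Click 3 (0,2) count=2: revealed 0 new [(none)] -> total=13
Click 4 (3,4) count=2: revealed 0 new [(none)] -> total=13

Answer: ..###
..###
..###
..###
.#...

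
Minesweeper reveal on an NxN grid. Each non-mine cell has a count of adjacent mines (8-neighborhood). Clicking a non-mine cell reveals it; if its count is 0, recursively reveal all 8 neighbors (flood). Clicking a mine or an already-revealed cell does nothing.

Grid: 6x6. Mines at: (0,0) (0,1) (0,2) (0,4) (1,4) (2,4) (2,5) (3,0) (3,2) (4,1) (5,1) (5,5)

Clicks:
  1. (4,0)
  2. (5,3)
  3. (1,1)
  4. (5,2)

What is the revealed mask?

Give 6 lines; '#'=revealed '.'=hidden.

Answer: ......
.#....
......
......
#.###.
..###.

Derivation:
Click 1 (4,0) count=3: revealed 1 new [(4,0)] -> total=1
Click 2 (5,3) count=0: revealed 6 new [(4,2) (4,3) (4,4) (5,2) (5,3) (5,4)] -> total=7
Click 3 (1,1) count=3: revealed 1 new [(1,1)] -> total=8
Click 4 (5,2) count=2: revealed 0 new [(none)] -> total=8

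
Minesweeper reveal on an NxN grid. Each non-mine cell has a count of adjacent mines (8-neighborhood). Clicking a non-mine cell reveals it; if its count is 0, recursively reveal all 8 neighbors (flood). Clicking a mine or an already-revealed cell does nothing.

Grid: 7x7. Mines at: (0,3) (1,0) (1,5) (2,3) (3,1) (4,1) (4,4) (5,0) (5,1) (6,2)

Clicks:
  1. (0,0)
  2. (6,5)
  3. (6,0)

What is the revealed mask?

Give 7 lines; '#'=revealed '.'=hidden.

Click 1 (0,0) count=1: revealed 1 new [(0,0)] -> total=1
Click 2 (6,5) count=0: revealed 14 new [(2,5) (2,6) (3,5) (3,6) (4,5) (4,6) (5,3) (5,4) (5,5) (5,6) (6,3) (6,4) (6,5) (6,6)] -> total=15
Click 3 (6,0) count=2: revealed 1 new [(6,0)] -> total=16

Answer: #......
.......
.....##
.....##
.....##
...####
#..####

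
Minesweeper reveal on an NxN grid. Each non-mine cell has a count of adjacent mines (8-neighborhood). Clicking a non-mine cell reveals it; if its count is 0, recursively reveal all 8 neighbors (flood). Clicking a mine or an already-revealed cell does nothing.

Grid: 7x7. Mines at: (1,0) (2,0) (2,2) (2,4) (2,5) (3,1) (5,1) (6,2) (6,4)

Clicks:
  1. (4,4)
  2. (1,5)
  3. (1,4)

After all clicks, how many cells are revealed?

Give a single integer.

Click 1 (4,4) count=0: revealed 17 new [(3,2) (3,3) (3,4) (3,5) (3,6) (4,2) (4,3) (4,4) (4,5) (4,6) (5,2) (5,3) (5,4) (5,5) (5,6) (6,5) (6,6)] -> total=17
Click 2 (1,5) count=2: revealed 1 new [(1,5)] -> total=18
Click 3 (1,4) count=2: revealed 1 new [(1,4)] -> total=19

Answer: 19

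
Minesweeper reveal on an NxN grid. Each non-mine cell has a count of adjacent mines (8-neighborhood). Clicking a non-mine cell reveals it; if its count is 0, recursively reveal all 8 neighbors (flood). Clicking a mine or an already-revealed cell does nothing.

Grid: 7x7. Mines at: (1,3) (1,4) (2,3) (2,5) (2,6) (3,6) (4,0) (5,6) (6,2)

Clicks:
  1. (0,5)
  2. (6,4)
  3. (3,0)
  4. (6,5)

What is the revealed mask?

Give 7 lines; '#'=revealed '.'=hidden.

Answer: .....#.
.......
.......
######.
.#####.
.#####.
...###.

Derivation:
Click 1 (0,5) count=1: revealed 1 new [(0,5)] -> total=1
Click 2 (6,4) count=0: revealed 18 new [(3,1) (3,2) (3,3) (3,4) (3,5) (4,1) (4,2) (4,3) (4,4) (4,5) (5,1) (5,2) (5,3) (5,4) (5,5) (6,3) (6,4) (6,5)] -> total=19
Click 3 (3,0) count=1: revealed 1 new [(3,0)] -> total=20
Click 4 (6,5) count=1: revealed 0 new [(none)] -> total=20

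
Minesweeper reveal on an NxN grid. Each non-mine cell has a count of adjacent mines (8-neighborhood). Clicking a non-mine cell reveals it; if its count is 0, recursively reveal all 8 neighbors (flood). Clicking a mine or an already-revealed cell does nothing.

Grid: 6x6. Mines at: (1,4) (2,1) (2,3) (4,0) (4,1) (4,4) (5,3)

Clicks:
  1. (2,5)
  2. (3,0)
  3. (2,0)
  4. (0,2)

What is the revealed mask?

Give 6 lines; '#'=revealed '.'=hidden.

Answer: ####..
####..
#....#
#.....
......
......

Derivation:
Click 1 (2,5) count=1: revealed 1 new [(2,5)] -> total=1
Click 2 (3,0) count=3: revealed 1 new [(3,0)] -> total=2
Click 3 (2,0) count=1: revealed 1 new [(2,0)] -> total=3
Click 4 (0,2) count=0: revealed 8 new [(0,0) (0,1) (0,2) (0,3) (1,0) (1,1) (1,2) (1,3)] -> total=11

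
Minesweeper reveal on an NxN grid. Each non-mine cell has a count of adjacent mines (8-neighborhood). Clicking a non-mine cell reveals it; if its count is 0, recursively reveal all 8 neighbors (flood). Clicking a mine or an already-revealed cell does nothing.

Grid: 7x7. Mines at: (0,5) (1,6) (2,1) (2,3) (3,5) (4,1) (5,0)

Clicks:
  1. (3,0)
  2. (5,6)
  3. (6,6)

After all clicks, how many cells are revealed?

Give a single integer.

Click 1 (3,0) count=2: revealed 1 new [(3,0)] -> total=1
Click 2 (5,6) count=0: revealed 20 new [(3,2) (3,3) (3,4) (4,2) (4,3) (4,4) (4,5) (4,6) (5,1) (5,2) (5,3) (5,4) (5,5) (5,6) (6,1) (6,2) (6,3) (6,4) (6,5) (6,6)] -> total=21
Click 3 (6,6) count=0: revealed 0 new [(none)] -> total=21

Answer: 21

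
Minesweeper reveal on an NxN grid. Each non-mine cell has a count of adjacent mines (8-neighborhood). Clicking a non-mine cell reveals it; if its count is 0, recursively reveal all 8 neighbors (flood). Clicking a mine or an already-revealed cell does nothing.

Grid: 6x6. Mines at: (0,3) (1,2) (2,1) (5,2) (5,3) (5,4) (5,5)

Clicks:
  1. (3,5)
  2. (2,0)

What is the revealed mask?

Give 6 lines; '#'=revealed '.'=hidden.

Click 1 (3,5) count=0: revealed 17 new [(0,4) (0,5) (1,3) (1,4) (1,5) (2,2) (2,3) (2,4) (2,5) (3,2) (3,3) (3,4) (3,5) (4,2) (4,3) (4,4) (4,5)] -> total=17
Click 2 (2,0) count=1: revealed 1 new [(2,0)] -> total=18

Answer: ....##
...###
#.####
..####
..####
......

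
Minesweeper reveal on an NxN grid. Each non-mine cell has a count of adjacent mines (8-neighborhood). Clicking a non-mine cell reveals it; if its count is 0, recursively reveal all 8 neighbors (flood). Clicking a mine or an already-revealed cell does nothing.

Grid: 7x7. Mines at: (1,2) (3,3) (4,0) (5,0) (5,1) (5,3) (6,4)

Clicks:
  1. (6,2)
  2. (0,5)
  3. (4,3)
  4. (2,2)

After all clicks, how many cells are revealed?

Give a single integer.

Answer: 26

Derivation:
Click 1 (6,2) count=2: revealed 1 new [(6,2)] -> total=1
Click 2 (0,5) count=0: revealed 23 new [(0,3) (0,4) (0,5) (0,6) (1,3) (1,4) (1,5) (1,6) (2,3) (2,4) (2,5) (2,6) (3,4) (3,5) (3,6) (4,4) (4,5) (4,6) (5,4) (5,5) (5,6) (6,5) (6,6)] -> total=24
Click 3 (4,3) count=2: revealed 1 new [(4,3)] -> total=25
Click 4 (2,2) count=2: revealed 1 new [(2,2)] -> total=26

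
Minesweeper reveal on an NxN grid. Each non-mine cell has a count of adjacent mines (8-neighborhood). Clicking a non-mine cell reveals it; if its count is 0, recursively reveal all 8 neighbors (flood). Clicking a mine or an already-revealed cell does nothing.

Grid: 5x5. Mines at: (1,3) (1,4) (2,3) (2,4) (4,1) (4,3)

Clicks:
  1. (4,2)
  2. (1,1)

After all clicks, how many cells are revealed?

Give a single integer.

Answer: 13

Derivation:
Click 1 (4,2) count=2: revealed 1 new [(4,2)] -> total=1
Click 2 (1,1) count=0: revealed 12 new [(0,0) (0,1) (0,2) (1,0) (1,1) (1,2) (2,0) (2,1) (2,2) (3,0) (3,1) (3,2)] -> total=13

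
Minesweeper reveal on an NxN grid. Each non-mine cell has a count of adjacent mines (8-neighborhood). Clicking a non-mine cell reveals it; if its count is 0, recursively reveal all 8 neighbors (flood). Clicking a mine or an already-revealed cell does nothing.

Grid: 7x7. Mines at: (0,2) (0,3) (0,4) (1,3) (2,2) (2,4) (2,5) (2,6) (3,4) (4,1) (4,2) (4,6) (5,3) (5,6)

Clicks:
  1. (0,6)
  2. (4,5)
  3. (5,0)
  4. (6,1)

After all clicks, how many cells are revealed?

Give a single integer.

Answer: 11

Derivation:
Click 1 (0,6) count=0: revealed 4 new [(0,5) (0,6) (1,5) (1,6)] -> total=4
Click 2 (4,5) count=3: revealed 1 new [(4,5)] -> total=5
Click 3 (5,0) count=1: revealed 1 new [(5,0)] -> total=6
Click 4 (6,1) count=0: revealed 5 new [(5,1) (5,2) (6,0) (6,1) (6,2)] -> total=11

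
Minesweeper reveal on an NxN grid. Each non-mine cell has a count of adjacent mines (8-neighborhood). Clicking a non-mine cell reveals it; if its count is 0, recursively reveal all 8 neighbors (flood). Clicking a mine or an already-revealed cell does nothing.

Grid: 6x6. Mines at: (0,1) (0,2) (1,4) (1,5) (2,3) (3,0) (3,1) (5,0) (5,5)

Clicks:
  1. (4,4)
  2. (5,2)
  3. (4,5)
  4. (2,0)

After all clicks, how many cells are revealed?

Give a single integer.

Click 1 (4,4) count=1: revealed 1 new [(4,4)] -> total=1
Click 2 (5,2) count=0: revealed 10 new [(3,2) (3,3) (3,4) (4,1) (4,2) (4,3) (5,1) (5,2) (5,3) (5,4)] -> total=11
Click 3 (4,5) count=1: revealed 1 new [(4,5)] -> total=12
Click 4 (2,0) count=2: revealed 1 new [(2,0)] -> total=13

Answer: 13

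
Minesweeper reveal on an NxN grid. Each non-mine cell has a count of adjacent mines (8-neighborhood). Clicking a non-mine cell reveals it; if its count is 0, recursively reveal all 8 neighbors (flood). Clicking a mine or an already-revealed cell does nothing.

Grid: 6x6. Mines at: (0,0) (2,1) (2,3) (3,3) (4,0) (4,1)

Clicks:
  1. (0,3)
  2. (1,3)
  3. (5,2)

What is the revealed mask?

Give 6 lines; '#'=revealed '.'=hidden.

Answer: .#####
.#####
....##
....##
..####
..####

Derivation:
Click 1 (0,3) count=0: revealed 22 new [(0,1) (0,2) (0,3) (0,4) (0,5) (1,1) (1,2) (1,3) (1,4) (1,5) (2,4) (2,5) (3,4) (3,5) (4,2) (4,3) (4,4) (4,5) (5,2) (5,3) (5,4) (5,5)] -> total=22
Click 2 (1,3) count=1: revealed 0 new [(none)] -> total=22
Click 3 (5,2) count=1: revealed 0 new [(none)] -> total=22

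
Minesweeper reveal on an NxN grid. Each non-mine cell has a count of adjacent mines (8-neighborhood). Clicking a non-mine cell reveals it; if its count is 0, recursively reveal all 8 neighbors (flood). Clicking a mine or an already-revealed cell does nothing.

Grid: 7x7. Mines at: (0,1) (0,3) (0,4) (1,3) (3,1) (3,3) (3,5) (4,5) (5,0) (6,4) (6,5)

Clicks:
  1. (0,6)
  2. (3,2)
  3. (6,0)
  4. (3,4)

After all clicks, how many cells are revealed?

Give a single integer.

Answer: 9

Derivation:
Click 1 (0,6) count=0: revealed 6 new [(0,5) (0,6) (1,5) (1,6) (2,5) (2,6)] -> total=6
Click 2 (3,2) count=2: revealed 1 new [(3,2)] -> total=7
Click 3 (6,0) count=1: revealed 1 new [(6,0)] -> total=8
Click 4 (3,4) count=3: revealed 1 new [(3,4)] -> total=9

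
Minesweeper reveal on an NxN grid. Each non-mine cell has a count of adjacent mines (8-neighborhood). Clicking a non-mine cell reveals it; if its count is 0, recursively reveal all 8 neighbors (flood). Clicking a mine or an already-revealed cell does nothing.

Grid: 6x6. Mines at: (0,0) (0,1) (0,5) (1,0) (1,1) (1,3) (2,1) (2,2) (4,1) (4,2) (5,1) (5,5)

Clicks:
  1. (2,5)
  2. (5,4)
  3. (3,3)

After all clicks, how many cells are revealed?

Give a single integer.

Click 1 (2,5) count=0: revealed 11 new [(1,4) (1,5) (2,3) (2,4) (2,5) (3,3) (3,4) (3,5) (4,3) (4,4) (4,5)] -> total=11
Click 2 (5,4) count=1: revealed 1 new [(5,4)] -> total=12
Click 3 (3,3) count=2: revealed 0 new [(none)] -> total=12

Answer: 12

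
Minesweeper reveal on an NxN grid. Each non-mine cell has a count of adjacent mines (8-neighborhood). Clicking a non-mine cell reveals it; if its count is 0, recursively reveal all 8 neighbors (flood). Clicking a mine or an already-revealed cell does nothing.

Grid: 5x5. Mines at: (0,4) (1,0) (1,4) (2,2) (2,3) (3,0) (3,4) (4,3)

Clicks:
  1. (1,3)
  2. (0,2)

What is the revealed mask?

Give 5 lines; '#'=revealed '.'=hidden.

Answer: .###.
.###.
.....
.....
.....

Derivation:
Click 1 (1,3) count=4: revealed 1 new [(1,3)] -> total=1
Click 2 (0,2) count=0: revealed 5 new [(0,1) (0,2) (0,3) (1,1) (1,2)] -> total=6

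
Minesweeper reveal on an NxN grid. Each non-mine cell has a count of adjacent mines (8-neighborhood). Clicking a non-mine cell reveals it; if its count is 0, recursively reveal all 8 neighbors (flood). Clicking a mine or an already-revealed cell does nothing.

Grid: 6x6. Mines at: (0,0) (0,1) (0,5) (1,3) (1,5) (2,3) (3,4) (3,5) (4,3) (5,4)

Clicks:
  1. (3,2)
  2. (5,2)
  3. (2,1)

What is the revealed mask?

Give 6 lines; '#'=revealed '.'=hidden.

Answer: ......
###...
###...
###...
###...
###...

Derivation:
Click 1 (3,2) count=2: revealed 1 new [(3,2)] -> total=1
Click 2 (5,2) count=1: revealed 1 new [(5,2)] -> total=2
Click 3 (2,1) count=0: revealed 13 new [(1,0) (1,1) (1,2) (2,0) (2,1) (2,2) (3,0) (3,1) (4,0) (4,1) (4,2) (5,0) (5,1)] -> total=15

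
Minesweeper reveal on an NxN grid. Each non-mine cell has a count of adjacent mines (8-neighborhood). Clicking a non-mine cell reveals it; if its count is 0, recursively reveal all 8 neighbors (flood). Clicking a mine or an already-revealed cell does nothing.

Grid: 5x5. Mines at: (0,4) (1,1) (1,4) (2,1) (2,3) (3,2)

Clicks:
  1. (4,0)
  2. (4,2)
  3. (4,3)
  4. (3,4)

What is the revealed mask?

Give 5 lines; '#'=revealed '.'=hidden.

Click 1 (4,0) count=0: revealed 4 new [(3,0) (3,1) (4,0) (4,1)] -> total=4
Click 2 (4,2) count=1: revealed 1 new [(4,2)] -> total=5
Click 3 (4,3) count=1: revealed 1 new [(4,3)] -> total=6
Click 4 (3,4) count=1: revealed 1 new [(3,4)] -> total=7

Answer: .....
.....
.....
##..#
####.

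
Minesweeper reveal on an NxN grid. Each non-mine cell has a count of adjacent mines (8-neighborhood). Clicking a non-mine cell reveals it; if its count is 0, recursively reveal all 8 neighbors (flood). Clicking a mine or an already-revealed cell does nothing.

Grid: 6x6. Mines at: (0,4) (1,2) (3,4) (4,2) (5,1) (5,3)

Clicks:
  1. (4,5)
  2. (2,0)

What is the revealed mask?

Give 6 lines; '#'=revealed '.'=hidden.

Answer: ##....
##....
##....
##....
##...#
......

Derivation:
Click 1 (4,5) count=1: revealed 1 new [(4,5)] -> total=1
Click 2 (2,0) count=0: revealed 10 new [(0,0) (0,1) (1,0) (1,1) (2,0) (2,1) (3,0) (3,1) (4,0) (4,1)] -> total=11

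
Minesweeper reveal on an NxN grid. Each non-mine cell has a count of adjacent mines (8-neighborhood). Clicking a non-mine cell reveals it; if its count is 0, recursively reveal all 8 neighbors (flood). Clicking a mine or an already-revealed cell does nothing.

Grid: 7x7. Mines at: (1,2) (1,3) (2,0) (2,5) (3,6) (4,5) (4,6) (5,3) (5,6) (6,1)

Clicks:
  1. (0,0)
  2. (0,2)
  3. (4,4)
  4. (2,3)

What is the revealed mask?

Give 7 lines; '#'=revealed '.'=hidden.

Answer: ###....
##.....
...#...
.......
....#..
.......
.......

Derivation:
Click 1 (0,0) count=0: revealed 4 new [(0,0) (0,1) (1,0) (1,1)] -> total=4
Click 2 (0,2) count=2: revealed 1 new [(0,2)] -> total=5
Click 3 (4,4) count=2: revealed 1 new [(4,4)] -> total=6
Click 4 (2,3) count=2: revealed 1 new [(2,3)] -> total=7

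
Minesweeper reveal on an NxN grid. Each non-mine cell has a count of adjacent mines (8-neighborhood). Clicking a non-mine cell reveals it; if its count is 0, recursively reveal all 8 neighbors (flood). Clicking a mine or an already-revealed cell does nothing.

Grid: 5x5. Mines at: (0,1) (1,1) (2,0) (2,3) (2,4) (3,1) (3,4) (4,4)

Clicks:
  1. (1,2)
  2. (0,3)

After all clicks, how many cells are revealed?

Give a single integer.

Answer: 6

Derivation:
Click 1 (1,2) count=3: revealed 1 new [(1,2)] -> total=1
Click 2 (0,3) count=0: revealed 5 new [(0,2) (0,3) (0,4) (1,3) (1,4)] -> total=6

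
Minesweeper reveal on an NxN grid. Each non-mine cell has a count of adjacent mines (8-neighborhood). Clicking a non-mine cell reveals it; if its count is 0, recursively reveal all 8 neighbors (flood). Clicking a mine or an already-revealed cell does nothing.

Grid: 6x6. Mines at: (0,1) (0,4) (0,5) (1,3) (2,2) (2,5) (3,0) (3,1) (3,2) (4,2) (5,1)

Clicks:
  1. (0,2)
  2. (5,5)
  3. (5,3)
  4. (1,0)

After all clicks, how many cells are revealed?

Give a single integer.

Answer: 11

Derivation:
Click 1 (0,2) count=2: revealed 1 new [(0,2)] -> total=1
Click 2 (5,5) count=0: revealed 9 new [(3,3) (3,4) (3,5) (4,3) (4,4) (4,5) (5,3) (5,4) (5,5)] -> total=10
Click 3 (5,3) count=1: revealed 0 new [(none)] -> total=10
Click 4 (1,0) count=1: revealed 1 new [(1,0)] -> total=11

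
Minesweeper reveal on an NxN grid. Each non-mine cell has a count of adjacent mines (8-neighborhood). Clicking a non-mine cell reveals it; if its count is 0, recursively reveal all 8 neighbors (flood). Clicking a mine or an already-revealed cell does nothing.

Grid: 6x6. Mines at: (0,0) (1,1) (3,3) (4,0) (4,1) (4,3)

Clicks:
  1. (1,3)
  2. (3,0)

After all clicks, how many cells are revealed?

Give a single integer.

Answer: 19

Derivation:
Click 1 (1,3) count=0: revealed 18 new [(0,2) (0,3) (0,4) (0,5) (1,2) (1,3) (1,4) (1,5) (2,2) (2,3) (2,4) (2,5) (3,4) (3,5) (4,4) (4,5) (5,4) (5,5)] -> total=18
Click 2 (3,0) count=2: revealed 1 new [(3,0)] -> total=19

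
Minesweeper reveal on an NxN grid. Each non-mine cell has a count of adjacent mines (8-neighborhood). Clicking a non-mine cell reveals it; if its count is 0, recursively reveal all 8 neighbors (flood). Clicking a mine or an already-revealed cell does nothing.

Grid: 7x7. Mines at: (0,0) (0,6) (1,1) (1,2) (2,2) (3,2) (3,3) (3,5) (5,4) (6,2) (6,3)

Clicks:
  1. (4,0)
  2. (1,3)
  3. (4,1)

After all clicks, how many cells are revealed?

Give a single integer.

Click 1 (4,0) count=0: revealed 10 new [(2,0) (2,1) (3,0) (3,1) (4,0) (4,1) (5,0) (5,1) (6,0) (6,1)] -> total=10
Click 2 (1,3) count=2: revealed 1 new [(1,3)] -> total=11
Click 3 (4,1) count=1: revealed 0 new [(none)] -> total=11

Answer: 11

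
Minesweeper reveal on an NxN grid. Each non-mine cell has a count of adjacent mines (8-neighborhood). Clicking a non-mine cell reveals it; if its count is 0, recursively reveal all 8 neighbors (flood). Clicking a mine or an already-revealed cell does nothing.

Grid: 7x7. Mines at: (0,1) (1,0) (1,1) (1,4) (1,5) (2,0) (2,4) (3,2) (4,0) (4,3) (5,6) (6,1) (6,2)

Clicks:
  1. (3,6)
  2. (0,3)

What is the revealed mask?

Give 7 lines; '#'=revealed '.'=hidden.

Click 1 (3,6) count=0: revealed 6 new [(2,5) (2,6) (3,5) (3,6) (4,5) (4,6)] -> total=6
Click 2 (0,3) count=1: revealed 1 new [(0,3)] -> total=7

Answer: ...#...
.......
.....##
.....##
.....##
.......
.......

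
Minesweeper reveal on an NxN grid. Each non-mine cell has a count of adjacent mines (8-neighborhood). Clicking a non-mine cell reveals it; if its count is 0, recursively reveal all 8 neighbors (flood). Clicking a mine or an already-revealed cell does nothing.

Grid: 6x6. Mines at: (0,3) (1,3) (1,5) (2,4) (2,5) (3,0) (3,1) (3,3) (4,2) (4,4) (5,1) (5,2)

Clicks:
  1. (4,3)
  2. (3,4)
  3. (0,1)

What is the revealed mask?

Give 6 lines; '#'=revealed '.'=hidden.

Click 1 (4,3) count=4: revealed 1 new [(4,3)] -> total=1
Click 2 (3,4) count=4: revealed 1 new [(3,4)] -> total=2
Click 3 (0,1) count=0: revealed 9 new [(0,0) (0,1) (0,2) (1,0) (1,1) (1,2) (2,0) (2,1) (2,2)] -> total=11

Answer: ###...
###...
###...
....#.
...#..
......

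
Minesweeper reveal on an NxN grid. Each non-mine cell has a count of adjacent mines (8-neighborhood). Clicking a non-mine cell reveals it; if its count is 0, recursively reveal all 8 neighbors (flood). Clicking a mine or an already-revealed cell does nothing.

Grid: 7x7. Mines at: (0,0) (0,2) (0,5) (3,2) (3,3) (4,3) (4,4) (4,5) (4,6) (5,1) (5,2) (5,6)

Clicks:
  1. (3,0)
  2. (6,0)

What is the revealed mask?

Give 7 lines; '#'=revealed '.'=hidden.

Answer: .......
##.....
##.....
##.....
##.....
.......
#......

Derivation:
Click 1 (3,0) count=0: revealed 8 new [(1,0) (1,1) (2,0) (2,1) (3,0) (3,1) (4,0) (4,1)] -> total=8
Click 2 (6,0) count=1: revealed 1 new [(6,0)] -> total=9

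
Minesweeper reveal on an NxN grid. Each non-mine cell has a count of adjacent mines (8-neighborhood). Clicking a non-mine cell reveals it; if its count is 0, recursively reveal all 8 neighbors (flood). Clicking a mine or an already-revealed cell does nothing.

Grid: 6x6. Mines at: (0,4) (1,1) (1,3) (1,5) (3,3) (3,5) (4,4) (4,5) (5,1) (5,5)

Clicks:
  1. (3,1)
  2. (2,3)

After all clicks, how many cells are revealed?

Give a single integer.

Answer: 10

Derivation:
Click 1 (3,1) count=0: revealed 9 new [(2,0) (2,1) (2,2) (3,0) (3,1) (3,2) (4,0) (4,1) (4,2)] -> total=9
Click 2 (2,3) count=2: revealed 1 new [(2,3)] -> total=10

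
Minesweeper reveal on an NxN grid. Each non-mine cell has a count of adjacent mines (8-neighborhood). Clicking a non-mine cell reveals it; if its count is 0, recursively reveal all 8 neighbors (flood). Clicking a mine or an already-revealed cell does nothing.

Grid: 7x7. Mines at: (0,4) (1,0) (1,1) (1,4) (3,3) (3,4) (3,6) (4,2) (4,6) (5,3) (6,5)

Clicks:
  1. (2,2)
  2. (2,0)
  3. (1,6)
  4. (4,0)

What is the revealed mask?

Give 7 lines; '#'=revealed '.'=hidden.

Answer: .....##
.....##
###..##
##.....
##.....
###....
###....

Derivation:
Click 1 (2,2) count=2: revealed 1 new [(2,2)] -> total=1
Click 2 (2,0) count=2: revealed 1 new [(2,0)] -> total=2
Click 3 (1,6) count=0: revealed 6 new [(0,5) (0,6) (1,5) (1,6) (2,5) (2,6)] -> total=8
Click 4 (4,0) count=0: revealed 11 new [(2,1) (3,0) (3,1) (4,0) (4,1) (5,0) (5,1) (5,2) (6,0) (6,1) (6,2)] -> total=19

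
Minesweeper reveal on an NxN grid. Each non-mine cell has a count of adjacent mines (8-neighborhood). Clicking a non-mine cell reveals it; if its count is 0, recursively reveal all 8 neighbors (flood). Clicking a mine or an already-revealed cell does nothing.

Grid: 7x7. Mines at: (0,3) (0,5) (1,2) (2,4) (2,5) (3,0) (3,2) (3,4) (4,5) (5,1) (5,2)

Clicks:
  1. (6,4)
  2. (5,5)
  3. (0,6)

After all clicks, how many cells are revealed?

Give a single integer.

Answer: 9

Derivation:
Click 1 (6,4) count=0: revealed 8 new [(5,3) (5,4) (5,5) (5,6) (6,3) (6,4) (6,5) (6,6)] -> total=8
Click 2 (5,5) count=1: revealed 0 new [(none)] -> total=8
Click 3 (0,6) count=1: revealed 1 new [(0,6)] -> total=9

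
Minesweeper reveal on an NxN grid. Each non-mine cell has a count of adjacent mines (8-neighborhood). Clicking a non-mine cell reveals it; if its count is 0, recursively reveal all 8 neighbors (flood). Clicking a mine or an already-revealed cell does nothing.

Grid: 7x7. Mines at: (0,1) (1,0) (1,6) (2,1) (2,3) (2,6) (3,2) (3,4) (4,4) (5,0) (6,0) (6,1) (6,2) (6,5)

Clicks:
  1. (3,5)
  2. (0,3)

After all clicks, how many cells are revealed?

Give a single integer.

Answer: 9

Derivation:
Click 1 (3,5) count=3: revealed 1 new [(3,5)] -> total=1
Click 2 (0,3) count=0: revealed 8 new [(0,2) (0,3) (0,4) (0,5) (1,2) (1,3) (1,4) (1,5)] -> total=9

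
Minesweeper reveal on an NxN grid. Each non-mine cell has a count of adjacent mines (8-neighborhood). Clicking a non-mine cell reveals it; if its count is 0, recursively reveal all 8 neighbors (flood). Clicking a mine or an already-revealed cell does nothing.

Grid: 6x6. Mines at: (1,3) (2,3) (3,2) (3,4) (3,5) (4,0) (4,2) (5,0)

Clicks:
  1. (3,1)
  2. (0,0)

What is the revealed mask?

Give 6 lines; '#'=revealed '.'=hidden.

Answer: ###...
###...
###...
##....
......
......

Derivation:
Click 1 (3,1) count=3: revealed 1 new [(3,1)] -> total=1
Click 2 (0,0) count=0: revealed 10 new [(0,0) (0,1) (0,2) (1,0) (1,1) (1,2) (2,0) (2,1) (2,2) (3,0)] -> total=11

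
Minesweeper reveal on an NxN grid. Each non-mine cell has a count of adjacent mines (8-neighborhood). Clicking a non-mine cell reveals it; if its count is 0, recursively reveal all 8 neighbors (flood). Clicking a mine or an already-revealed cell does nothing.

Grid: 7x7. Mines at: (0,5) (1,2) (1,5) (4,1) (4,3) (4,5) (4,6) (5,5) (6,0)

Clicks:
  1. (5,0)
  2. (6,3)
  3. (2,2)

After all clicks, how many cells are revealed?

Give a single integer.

Click 1 (5,0) count=2: revealed 1 new [(5,0)] -> total=1
Click 2 (6,3) count=0: revealed 8 new [(5,1) (5,2) (5,3) (5,4) (6,1) (6,2) (6,3) (6,4)] -> total=9
Click 3 (2,2) count=1: revealed 1 new [(2,2)] -> total=10

Answer: 10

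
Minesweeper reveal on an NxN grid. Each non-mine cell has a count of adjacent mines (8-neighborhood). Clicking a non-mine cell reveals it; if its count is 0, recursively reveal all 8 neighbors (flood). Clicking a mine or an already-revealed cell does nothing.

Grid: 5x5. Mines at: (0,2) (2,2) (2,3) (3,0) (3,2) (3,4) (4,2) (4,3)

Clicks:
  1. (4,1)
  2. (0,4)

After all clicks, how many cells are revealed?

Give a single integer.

Click 1 (4,1) count=3: revealed 1 new [(4,1)] -> total=1
Click 2 (0,4) count=0: revealed 4 new [(0,3) (0,4) (1,3) (1,4)] -> total=5

Answer: 5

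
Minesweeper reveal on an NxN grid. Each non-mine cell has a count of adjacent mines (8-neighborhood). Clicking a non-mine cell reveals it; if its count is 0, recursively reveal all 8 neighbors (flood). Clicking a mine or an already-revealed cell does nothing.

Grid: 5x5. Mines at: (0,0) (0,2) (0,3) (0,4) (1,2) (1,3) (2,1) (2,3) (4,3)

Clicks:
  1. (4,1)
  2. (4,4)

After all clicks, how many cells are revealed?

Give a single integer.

Answer: 7

Derivation:
Click 1 (4,1) count=0: revealed 6 new [(3,0) (3,1) (3,2) (4,0) (4,1) (4,2)] -> total=6
Click 2 (4,4) count=1: revealed 1 new [(4,4)] -> total=7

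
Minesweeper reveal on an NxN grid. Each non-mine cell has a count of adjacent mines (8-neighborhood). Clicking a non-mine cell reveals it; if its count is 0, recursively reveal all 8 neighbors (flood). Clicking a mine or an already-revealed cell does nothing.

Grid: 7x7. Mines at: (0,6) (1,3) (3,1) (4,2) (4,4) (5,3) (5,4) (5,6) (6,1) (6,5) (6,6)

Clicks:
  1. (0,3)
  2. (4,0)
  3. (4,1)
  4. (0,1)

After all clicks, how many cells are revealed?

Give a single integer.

Click 1 (0,3) count=1: revealed 1 new [(0,3)] -> total=1
Click 2 (4,0) count=1: revealed 1 new [(4,0)] -> total=2
Click 3 (4,1) count=2: revealed 1 new [(4,1)] -> total=3
Click 4 (0,1) count=0: revealed 9 new [(0,0) (0,1) (0,2) (1,0) (1,1) (1,2) (2,0) (2,1) (2,2)] -> total=12

Answer: 12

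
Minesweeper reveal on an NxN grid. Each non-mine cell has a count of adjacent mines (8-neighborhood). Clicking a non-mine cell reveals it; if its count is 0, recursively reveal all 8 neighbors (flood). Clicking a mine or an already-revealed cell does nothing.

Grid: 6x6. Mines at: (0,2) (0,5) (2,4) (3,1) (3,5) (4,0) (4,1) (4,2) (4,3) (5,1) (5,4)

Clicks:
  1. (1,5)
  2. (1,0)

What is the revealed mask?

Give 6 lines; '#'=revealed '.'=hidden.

Click 1 (1,5) count=2: revealed 1 new [(1,5)] -> total=1
Click 2 (1,0) count=0: revealed 6 new [(0,0) (0,1) (1,0) (1,1) (2,0) (2,1)] -> total=7

Answer: ##....
##...#
##....
......
......
......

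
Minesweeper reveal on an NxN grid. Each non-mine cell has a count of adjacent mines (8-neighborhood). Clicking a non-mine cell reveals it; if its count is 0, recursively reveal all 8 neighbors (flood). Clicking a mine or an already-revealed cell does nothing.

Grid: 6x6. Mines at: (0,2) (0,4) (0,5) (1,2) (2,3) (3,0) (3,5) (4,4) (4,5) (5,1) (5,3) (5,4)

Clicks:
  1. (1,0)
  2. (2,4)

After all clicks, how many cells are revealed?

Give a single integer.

Answer: 7

Derivation:
Click 1 (1,0) count=0: revealed 6 new [(0,0) (0,1) (1,0) (1,1) (2,0) (2,1)] -> total=6
Click 2 (2,4) count=2: revealed 1 new [(2,4)] -> total=7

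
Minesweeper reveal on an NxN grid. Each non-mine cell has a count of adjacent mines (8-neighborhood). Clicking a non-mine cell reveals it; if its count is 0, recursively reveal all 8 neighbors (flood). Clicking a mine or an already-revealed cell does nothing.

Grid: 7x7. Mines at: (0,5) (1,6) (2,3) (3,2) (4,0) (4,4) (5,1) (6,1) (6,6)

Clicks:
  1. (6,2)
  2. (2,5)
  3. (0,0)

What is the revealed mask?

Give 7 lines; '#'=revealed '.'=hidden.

Click 1 (6,2) count=2: revealed 1 new [(6,2)] -> total=1
Click 2 (2,5) count=1: revealed 1 new [(2,5)] -> total=2
Click 3 (0,0) count=0: revealed 15 new [(0,0) (0,1) (0,2) (0,3) (0,4) (1,0) (1,1) (1,2) (1,3) (1,4) (2,0) (2,1) (2,2) (3,0) (3,1)] -> total=17

Answer: #####..
#####..
###..#.
##.....
.......
.......
..#....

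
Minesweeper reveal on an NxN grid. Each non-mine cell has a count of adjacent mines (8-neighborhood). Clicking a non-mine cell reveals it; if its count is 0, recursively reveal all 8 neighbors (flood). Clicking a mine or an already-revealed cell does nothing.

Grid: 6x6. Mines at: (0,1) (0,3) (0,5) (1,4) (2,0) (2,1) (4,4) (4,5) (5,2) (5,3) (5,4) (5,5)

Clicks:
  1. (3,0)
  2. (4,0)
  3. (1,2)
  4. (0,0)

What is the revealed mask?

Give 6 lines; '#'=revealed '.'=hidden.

Click 1 (3,0) count=2: revealed 1 new [(3,0)] -> total=1
Click 2 (4,0) count=0: revealed 5 new [(3,1) (4,0) (4,1) (5,0) (5,1)] -> total=6
Click 3 (1,2) count=3: revealed 1 new [(1,2)] -> total=7
Click 4 (0,0) count=1: revealed 1 new [(0,0)] -> total=8

Answer: #.....
..#...
......
##....
##....
##....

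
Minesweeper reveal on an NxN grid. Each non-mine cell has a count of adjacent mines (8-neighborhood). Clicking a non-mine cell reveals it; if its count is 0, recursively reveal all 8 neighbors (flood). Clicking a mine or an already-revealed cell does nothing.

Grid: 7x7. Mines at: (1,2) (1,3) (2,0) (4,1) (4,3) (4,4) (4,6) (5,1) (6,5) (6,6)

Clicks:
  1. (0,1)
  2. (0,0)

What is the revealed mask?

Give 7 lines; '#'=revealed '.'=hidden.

Click 1 (0,1) count=1: revealed 1 new [(0,1)] -> total=1
Click 2 (0,0) count=0: revealed 3 new [(0,0) (1,0) (1,1)] -> total=4

Answer: ##.....
##.....
.......
.......
.......
.......
.......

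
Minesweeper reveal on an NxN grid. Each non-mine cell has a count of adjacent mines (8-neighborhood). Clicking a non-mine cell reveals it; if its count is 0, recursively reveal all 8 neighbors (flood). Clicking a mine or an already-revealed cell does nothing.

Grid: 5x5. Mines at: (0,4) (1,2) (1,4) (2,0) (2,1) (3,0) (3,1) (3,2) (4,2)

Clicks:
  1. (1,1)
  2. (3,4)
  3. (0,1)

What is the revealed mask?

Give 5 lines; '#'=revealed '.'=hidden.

Click 1 (1,1) count=3: revealed 1 new [(1,1)] -> total=1
Click 2 (3,4) count=0: revealed 6 new [(2,3) (2,4) (3,3) (3,4) (4,3) (4,4)] -> total=7
Click 3 (0,1) count=1: revealed 1 new [(0,1)] -> total=8

Answer: .#...
.#...
...##
...##
...##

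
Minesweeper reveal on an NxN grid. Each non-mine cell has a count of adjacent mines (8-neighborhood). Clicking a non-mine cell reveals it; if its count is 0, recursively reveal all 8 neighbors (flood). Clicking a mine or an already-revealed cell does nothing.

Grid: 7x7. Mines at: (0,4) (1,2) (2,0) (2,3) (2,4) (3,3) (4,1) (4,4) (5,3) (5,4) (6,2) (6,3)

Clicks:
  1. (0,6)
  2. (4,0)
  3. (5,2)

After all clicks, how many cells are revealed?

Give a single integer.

Answer: 16

Derivation:
Click 1 (0,6) count=0: revealed 14 new [(0,5) (0,6) (1,5) (1,6) (2,5) (2,6) (3,5) (3,6) (4,5) (4,6) (5,5) (5,6) (6,5) (6,6)] -> total=14
Click 2 (4,0) count=1: revealed 1 new [(4,0)] -> total=15
Click 3 (5,2) count=4: revealed 1 new [(5,2)] -> total=16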